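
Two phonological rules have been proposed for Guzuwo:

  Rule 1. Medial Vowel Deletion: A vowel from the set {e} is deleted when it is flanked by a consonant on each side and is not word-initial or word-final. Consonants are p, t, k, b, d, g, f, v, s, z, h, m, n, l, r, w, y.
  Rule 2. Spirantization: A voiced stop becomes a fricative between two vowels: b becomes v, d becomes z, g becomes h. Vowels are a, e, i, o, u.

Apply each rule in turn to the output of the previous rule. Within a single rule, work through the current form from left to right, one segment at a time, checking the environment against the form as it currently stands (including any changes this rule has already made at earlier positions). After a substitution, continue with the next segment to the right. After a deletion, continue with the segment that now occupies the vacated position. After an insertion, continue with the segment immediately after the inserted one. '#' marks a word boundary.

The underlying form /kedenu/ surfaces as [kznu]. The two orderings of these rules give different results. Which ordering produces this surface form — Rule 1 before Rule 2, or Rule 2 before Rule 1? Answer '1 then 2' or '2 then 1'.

Order 1 then 2:
  1 Medial Vowel Deletion: [kedenu] → [kdnu]
  2 Spirantization: no change — [kdnu]
  result: [kdnu]
Order 2 then 1:
  2 Spirantization: [kedenu] → [kezenu]
  1 Medial Vowel Deletion: [kezenu] → [kznu]
  result: [kznu]

2 then 1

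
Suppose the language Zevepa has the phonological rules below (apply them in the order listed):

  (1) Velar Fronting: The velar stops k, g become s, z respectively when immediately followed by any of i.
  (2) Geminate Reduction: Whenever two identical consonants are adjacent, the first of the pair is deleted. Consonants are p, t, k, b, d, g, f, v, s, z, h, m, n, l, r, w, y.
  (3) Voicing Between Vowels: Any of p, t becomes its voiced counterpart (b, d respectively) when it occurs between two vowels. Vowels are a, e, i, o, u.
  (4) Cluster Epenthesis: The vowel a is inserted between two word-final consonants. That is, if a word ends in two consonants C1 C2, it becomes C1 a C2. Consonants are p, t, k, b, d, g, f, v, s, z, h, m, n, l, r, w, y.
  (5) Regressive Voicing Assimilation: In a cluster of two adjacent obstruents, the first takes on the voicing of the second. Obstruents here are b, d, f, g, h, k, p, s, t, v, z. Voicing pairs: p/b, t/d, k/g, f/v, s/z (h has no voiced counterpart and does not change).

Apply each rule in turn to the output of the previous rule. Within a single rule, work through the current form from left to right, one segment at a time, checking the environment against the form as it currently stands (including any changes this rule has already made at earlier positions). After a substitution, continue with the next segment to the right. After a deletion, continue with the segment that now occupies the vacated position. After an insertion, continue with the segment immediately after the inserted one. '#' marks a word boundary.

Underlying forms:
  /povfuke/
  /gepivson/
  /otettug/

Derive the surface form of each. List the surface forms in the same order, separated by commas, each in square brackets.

[poffuke], [gebifson], [odedug]

/povfuke/:
  (1) Velar Fronting: no change — [povfuke]
  (2) Geminate Reduction: no change — [povfuke]
  (3) Voicing Between Vowels: no change — [povfuke]
  (4) Cluster Epenthesis: no change — [povfuke]
  (5) Regressive Voicing Assimilation: [povfuke] → [poffuke]
/gepivson/:
  (1) Velar Fronting: no change — [gepivson]
  (2) Geminate Reduction: no change — [gepivson]
  (3) Voicing Between Vowels: [gepivson] → [gebivson]
  (4) Cluster Epenthesis: no change — [gebivson]
  (5) Regressive Voicing Assimilation: [gebivson] → [gebifson]
/otettug/:
  (1) Velar Fronting: no change — [otettug]
  (2) Geminate Reduction: [otettug] → [otetug]
  (3) Voicing Between Vowels: [otetug] → [odedug]
  (4) Cluster Epenthesis: no change — [odedug]
  (5) Regressive Voicing Assimilation: no change — [odedug]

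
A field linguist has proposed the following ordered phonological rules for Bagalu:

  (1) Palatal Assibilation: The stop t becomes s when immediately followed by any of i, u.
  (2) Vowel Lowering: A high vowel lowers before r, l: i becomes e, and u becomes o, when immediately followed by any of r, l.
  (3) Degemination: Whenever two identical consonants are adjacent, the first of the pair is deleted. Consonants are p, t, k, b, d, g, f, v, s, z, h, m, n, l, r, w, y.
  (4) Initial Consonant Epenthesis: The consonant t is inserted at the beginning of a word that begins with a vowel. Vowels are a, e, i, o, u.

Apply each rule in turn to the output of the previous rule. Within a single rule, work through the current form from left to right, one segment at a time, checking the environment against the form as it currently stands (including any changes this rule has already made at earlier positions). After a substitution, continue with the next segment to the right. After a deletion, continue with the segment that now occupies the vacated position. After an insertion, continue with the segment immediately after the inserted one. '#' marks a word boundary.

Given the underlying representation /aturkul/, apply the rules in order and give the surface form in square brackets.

(1) Palatal Assibilation: [aturkul] → [asurkul]
(2) Vowel Lowering: [asurkul] → [asorkol]
(3) Degemination: no change — [asorkol]
(4) Initial Consonant Epenthesis: [asorkol] → [tasorkol]

[tasorkol]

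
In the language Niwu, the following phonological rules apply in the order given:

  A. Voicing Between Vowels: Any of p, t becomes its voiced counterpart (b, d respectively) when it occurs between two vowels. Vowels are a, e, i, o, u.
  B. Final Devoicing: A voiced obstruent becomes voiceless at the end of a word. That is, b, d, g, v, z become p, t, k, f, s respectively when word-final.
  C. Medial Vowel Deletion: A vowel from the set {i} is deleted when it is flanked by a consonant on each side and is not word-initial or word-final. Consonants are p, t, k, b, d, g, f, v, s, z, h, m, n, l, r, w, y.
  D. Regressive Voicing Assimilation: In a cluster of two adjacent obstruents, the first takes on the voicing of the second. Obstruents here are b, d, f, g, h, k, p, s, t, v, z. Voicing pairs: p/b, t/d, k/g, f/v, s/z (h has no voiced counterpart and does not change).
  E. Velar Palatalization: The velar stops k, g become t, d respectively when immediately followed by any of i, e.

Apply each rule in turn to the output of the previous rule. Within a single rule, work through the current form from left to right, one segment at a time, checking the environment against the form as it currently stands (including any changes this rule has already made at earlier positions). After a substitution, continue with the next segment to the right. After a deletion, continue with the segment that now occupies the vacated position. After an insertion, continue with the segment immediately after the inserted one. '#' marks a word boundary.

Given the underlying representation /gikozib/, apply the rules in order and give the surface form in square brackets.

A Voicing Between Vowels: no change — [gikozib]
B Final Devoicing: [gikozib] → [gikozip]
C Medial Vowel Deletion: [gikozip] → [gkozp]
D Regressive Voicing Assimilation: [gkozp] → [kkosp]
E Velar Palatalization: no change — [kkosp]

[kkosp]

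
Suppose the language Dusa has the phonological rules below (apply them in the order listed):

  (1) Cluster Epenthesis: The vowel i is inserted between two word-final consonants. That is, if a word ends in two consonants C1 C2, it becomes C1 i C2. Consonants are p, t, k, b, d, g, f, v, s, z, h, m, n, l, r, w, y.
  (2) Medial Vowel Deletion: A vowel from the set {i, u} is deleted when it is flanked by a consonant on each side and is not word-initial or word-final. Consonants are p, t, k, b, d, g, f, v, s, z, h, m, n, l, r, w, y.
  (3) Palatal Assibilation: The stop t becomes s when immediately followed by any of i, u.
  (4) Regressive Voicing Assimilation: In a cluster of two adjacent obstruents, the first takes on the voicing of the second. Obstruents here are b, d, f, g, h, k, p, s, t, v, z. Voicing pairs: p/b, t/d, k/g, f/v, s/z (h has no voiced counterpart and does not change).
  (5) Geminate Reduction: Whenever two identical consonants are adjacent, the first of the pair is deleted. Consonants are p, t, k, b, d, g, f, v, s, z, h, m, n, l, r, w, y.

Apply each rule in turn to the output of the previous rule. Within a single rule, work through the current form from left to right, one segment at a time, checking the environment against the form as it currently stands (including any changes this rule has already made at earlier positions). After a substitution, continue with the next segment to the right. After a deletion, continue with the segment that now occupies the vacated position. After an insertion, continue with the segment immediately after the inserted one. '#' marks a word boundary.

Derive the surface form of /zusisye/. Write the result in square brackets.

[sye]

(1) Cluster Epenthesis: no change — [zusisye]
(2) Medial Vowel Deletion: [zusisye] → [zssye]
(3) Palatal Assibilation: no change — [zssye]
(4) Regressive Voicing Assimilation: [zssye] → [sssye]
(5) Geminate Reduction: [sssye] → [sye]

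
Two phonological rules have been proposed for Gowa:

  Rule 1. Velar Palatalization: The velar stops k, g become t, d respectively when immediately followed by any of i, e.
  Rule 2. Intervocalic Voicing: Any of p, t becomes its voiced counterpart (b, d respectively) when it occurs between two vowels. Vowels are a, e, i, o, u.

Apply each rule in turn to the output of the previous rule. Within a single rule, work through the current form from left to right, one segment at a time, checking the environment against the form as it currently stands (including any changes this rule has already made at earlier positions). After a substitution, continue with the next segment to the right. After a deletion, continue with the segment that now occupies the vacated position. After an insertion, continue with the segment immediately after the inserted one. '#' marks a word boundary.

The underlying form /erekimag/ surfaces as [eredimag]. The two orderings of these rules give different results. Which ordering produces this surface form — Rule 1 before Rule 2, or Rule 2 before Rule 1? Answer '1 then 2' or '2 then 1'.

Order 1 then 2:
  1 Velar Palatalization: [erekimag] → [eretimag]
  2 Intervocalic Voicing: [eretimag] → [eredimag]
  result: [eredimag]
Order 2 then 1:
  2 Intervocalic Voicing: no change — [erekimag]
  1 Velar Palatalization: [erekimag] → [eretimag]
  result: [eretimag]

1 then 2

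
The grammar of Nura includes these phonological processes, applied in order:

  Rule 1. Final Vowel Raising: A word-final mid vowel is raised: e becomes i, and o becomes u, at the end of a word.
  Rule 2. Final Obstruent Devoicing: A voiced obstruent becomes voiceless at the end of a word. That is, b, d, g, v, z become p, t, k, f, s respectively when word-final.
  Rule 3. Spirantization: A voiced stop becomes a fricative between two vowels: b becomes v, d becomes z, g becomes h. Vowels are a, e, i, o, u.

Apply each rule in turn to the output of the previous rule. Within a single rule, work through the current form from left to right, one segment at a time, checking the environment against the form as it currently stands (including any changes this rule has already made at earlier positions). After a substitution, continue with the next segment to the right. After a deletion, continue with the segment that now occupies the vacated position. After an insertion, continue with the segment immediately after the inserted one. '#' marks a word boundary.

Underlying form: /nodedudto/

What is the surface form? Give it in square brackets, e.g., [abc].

Rule 1 Final Vowel Raising: [nodedudto] → [nodedudtu]
Rule 2 Final Obstruent Devoicing: no change — [nodedudtu]
Rule 3 Spirantization: [nodedudtu] → [nozezudtu]

[nozezudtu]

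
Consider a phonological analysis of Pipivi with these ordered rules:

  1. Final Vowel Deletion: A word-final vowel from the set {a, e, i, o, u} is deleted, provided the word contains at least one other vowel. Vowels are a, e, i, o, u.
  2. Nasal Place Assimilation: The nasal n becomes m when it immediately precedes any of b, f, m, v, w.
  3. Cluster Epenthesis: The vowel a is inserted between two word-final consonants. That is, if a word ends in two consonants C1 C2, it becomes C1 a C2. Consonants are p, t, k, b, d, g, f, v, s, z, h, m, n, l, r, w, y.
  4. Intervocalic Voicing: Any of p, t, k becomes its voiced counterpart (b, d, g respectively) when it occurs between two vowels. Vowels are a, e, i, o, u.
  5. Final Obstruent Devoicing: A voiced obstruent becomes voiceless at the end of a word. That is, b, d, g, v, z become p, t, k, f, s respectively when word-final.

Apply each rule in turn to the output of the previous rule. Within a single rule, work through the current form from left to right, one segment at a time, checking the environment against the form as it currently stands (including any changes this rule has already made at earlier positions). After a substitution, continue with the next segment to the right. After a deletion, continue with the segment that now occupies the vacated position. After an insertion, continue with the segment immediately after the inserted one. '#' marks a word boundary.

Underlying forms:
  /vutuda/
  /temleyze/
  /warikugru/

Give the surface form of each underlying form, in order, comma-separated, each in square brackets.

[vudut], [temleyas], [warigugar]

/vutuda/:
  1 Final Vowel Deletion: [vutuda] → [vutud]
  2 Nasal Place Assimilation: no change — [vutud]
  3 Cluster Epenthesis: no change — [vutud]
  4 Intervocalic Voicing: [vutud] → [vudud]
  5 Final Obstruent Devoicing: [vudud] → [vudut]
/temleyze/:
  1 Final Vowel Deletion: [temleyze] → [temleyz]
  2 Nasal Place Assimilation: no change — [temleyz]
  3 Cluster Epenthesis: [temleyz] → [temleyaz]
  4 Intervocalic Voicing: no change — [temleyaz]
  5 Final Obstruent Devoicing: [temleyaz] → [temleyas]
/warikugru/:
  1 Final Vowel Deletion: [warikugru] → [warikugr]
  2 Nasal Place Assimilation: no change — [warikugr]
  3 Cluster Epenthesis: [warikugr] → [warikugar]
  4 Intervocalic Voicing: [warikugar] → [warigugar]
  5 Final Obstruent Devoicing: no change — [warigugar]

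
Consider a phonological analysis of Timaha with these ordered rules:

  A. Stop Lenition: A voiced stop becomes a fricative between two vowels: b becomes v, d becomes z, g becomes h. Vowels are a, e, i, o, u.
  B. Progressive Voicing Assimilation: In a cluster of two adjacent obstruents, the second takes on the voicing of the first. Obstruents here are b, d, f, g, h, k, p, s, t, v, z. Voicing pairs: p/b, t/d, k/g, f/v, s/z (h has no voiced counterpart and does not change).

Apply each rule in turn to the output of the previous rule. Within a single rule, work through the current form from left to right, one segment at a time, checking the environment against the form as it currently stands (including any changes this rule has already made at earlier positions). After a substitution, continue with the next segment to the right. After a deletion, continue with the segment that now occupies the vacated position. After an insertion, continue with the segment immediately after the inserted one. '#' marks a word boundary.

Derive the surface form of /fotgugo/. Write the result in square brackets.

[fotkuho]

A Stop Lenition: [fotgugo] → [fotguho]
B Progressive Voicing Assimilation: [fotguho] → [fotkuho]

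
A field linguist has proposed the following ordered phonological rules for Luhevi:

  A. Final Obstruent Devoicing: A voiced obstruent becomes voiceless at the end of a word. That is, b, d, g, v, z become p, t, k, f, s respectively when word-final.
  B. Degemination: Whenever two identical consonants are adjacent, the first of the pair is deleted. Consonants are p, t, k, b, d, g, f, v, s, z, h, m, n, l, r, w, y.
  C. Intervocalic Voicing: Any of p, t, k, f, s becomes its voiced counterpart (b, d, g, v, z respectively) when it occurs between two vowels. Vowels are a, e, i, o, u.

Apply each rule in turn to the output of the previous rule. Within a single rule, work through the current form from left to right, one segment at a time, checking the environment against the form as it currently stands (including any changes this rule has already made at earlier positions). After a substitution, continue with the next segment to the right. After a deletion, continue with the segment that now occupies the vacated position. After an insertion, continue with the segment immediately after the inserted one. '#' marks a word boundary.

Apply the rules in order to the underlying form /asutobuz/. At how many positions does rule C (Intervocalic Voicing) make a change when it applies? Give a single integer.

A Final Obstruent Devoicing: [asutobuz] → [asutobus]
B Degemination: no change — [asutobus]
C Intervocalic Voicing: [asutobus] → [azudobus]
Rule C changed 2 position(s).

2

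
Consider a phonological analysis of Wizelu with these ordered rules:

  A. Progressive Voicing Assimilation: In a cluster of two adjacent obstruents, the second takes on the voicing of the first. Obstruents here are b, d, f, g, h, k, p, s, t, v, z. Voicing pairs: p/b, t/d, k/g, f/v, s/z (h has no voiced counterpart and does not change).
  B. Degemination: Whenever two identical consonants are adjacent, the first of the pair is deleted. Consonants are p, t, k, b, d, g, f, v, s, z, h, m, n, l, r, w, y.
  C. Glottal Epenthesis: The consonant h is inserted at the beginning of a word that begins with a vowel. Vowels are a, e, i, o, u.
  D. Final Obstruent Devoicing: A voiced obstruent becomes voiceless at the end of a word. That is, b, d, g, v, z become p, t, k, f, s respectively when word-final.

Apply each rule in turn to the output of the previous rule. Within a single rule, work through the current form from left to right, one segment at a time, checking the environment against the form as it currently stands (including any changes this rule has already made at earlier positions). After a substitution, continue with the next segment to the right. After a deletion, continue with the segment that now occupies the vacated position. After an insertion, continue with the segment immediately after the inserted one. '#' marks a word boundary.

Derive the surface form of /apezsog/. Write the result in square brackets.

[hapezok]

A Progressive Voicing Assimilation: [apezsog] → [apezzog]
B Degemination: [apezzog] → [apezog]
C Glottal Epenthesis: [apezog] → [hapezog]
D Final Obstruent Devoicing: [hapezog] → [hapezok]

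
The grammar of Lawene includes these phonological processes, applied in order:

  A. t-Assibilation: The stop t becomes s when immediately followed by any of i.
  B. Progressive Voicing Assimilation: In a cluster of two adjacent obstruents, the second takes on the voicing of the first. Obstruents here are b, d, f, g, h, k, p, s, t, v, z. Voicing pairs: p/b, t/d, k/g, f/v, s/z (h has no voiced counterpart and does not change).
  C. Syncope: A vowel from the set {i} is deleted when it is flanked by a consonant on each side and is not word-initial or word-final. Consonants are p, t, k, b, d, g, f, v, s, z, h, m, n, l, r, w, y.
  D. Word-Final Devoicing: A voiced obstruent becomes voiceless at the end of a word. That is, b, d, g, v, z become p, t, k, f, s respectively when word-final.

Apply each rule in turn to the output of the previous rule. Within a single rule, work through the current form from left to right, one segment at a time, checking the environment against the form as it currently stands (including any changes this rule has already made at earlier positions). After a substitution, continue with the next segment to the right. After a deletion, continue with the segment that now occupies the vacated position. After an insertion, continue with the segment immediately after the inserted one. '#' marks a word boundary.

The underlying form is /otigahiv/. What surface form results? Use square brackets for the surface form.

[osgahf]

A t-Assibilation: [otigahiv] → [osigahiv]
B Progressive Voicing Assimilation: no change — [osigahiv]
C Syncope: [osigahiv] → [osgahv]
D Word-Final Devoicing: [osgahv] → [osgahf]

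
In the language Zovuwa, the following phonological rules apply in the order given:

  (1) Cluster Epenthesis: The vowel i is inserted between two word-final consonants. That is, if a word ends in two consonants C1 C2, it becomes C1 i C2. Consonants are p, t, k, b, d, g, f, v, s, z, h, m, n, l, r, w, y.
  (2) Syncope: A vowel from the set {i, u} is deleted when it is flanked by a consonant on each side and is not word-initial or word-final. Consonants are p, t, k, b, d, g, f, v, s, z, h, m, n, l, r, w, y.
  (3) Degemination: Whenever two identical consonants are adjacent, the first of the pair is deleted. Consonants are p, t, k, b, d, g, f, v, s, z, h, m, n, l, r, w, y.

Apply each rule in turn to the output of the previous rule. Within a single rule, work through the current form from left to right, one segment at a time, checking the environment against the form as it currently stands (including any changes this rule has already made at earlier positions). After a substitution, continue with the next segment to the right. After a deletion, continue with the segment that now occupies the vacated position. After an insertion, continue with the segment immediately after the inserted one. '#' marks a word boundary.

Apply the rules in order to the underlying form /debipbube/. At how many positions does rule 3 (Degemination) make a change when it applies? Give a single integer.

(1) Cluster Epenthesis: no change — [debipbube]
(2) Syncope: [debipbube] → [debpbbe]
(3) Degemination: [debpbbe] → [debpbe]
Rule 3 changed 1 position(s).

1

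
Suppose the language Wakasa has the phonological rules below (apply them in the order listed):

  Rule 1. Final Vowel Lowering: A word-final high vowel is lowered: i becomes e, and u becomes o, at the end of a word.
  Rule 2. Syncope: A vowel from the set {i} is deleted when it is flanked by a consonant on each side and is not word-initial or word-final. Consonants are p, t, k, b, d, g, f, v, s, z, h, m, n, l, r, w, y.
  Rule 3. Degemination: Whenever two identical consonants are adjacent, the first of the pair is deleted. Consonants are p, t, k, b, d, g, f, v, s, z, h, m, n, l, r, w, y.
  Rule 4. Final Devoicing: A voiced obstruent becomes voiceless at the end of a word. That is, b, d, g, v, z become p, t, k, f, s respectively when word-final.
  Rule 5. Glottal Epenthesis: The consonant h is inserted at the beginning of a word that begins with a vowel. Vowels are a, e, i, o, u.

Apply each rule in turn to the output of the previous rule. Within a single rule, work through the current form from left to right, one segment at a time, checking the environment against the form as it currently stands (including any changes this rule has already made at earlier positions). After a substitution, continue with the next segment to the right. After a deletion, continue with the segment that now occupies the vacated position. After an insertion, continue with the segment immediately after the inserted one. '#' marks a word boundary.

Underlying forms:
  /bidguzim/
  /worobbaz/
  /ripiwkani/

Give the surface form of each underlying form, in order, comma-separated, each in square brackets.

[bdguzm], [worobas], [rpwkane]

/bidguzim/:
  Rule 1 Final Vowel Lowering: no change — [bidguzim]
  Rule 2 Syncope: [bidguzim] → [bdguzm]
  Rule 3 Degemination: no change — [bdguzm]
  Rule 4 Final Devoicing: no change — [bdguzm]
  Rule 5 Glottal Epenthesis: no change — [bdguzm]
/worobbaz/:
  Rule 1 Final Vowel Lowering: no change — [worobbaz]
  Rule 2 Syncope: no change — [worobbaz]
  Rule 3 Degemination: [worobbaz] → [worobaz]
  Rule 4 Final Devoicing: [worobaz] → [worobas]
  Rule 5 Glottal Epenthesis: no change — [worobas]
/ripiwkani/:
  Rule 1 Final Vowel Lowering: [ripiwkani] → [ripiwkane]
  Rule 2 Syncope: [ripiwkane] → [rpwkane]
  Rule 3 Degemination: no change — [rpwkane]
  Rule 4 Final Devoicing: no change — [rpwkane]
  Rule 5 Glottal Epenthesis: no change — [rpwkane]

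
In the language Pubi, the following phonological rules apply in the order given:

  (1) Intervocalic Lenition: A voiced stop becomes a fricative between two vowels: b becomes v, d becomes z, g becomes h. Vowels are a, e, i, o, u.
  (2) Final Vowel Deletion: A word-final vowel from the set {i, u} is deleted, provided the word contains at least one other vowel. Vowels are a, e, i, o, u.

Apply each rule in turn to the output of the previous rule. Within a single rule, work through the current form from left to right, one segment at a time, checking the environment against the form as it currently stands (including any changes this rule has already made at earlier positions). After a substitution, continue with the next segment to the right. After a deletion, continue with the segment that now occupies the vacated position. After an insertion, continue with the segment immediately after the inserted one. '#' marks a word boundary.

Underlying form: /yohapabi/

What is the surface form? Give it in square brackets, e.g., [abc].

(1) Intervocalic Lenition: [yohapabi] → [yohapavi]
(2) Final Vowel Deletion: [yohapavi] → [yohapav]

[yohapav]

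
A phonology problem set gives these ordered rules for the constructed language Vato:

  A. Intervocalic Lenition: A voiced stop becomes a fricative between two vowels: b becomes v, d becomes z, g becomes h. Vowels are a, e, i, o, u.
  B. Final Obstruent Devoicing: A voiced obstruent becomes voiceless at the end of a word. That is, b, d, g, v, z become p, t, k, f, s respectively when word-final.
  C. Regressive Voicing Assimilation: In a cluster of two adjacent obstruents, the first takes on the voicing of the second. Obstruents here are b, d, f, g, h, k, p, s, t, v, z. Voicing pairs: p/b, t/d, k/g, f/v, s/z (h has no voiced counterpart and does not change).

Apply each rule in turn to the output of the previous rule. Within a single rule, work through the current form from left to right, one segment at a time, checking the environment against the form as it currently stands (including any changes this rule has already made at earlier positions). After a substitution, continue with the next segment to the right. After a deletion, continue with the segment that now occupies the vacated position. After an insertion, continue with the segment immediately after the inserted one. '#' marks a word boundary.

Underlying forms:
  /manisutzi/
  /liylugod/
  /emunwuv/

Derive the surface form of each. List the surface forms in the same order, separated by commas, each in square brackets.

[manisudzi], [liyluhot], [emunwuf]

/manisutzi/:
  A Intervocalic Lenition: no change — [manisutzi]
  B Final Obstruent Devoicing: no change — [manisutzi]
  C Regressive Voicing Assimilation: [manisutzi] → [manisudzi]
/liylugod/:
  A Intervocalic Lenition: [liylugod] → [liyluhod]
  B Final Obstruent Devoicing: [liyluhod] → [liyluhot]
  C Regressive Voicing Assimilation: no change — [liyluhot]
/emunwuv/:
  A Intervocalic Lenition: no change — [emunwuv]
  B Final Obstruent Devoicing: [emunwuv] → [emunwuf]
  C Regressive Voicing Assimilation: no change — [emunwuf]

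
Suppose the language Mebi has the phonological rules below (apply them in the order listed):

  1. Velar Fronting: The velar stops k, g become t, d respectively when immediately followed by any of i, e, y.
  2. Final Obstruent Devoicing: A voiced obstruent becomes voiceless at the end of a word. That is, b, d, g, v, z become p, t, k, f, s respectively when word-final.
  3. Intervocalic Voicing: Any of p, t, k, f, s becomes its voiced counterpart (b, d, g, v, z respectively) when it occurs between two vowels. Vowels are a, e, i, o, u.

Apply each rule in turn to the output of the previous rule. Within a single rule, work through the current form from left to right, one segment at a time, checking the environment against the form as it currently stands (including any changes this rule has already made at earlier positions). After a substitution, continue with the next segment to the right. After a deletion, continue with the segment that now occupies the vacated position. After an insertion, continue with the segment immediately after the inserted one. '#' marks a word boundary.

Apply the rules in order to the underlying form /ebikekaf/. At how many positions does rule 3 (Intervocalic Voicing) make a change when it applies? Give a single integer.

2

1 Velar Fronting: [ebikekaf] → [ebitekaf]
2 Final Obstruent Devoicing: no change — [ebitekaf]
3 Intervocalic Voicing: [ebitekaf] → [ebidegaf]
Rule 3 changed 2 position(s).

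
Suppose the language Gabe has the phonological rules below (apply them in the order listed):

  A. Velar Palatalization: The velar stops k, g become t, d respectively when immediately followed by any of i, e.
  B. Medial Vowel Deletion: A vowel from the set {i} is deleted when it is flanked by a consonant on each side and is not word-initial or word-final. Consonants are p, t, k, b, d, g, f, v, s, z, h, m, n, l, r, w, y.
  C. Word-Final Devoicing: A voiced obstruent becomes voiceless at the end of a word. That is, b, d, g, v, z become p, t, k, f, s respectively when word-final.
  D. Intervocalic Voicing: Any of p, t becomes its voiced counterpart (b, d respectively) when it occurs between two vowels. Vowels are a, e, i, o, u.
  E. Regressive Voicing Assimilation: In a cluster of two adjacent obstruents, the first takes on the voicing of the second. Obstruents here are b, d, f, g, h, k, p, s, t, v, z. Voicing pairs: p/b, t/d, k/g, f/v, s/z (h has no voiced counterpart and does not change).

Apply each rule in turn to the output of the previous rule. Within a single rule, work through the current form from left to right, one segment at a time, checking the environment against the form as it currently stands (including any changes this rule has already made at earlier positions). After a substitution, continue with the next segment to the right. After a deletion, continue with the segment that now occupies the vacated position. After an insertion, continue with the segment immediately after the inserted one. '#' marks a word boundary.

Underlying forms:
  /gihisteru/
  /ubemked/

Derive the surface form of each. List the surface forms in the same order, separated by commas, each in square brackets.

/gihisteru/:
  A Velar Palatalization: [gihisteru] → [dihisteru]
  B Medial Vowel Deletion: [dihisteru] → [dhsteru]
  C Word-Final Devoicing: no change — [dhsteru]
  D Intervocalic Voicing: no change — [dhsteru]
  E Regressive Voicing Assimilation: [dhsteru] → [thsteru]
/ubemked/:
  A Velar Palatalization: [ubemked] → [ubemted]
  B Medial Vowel Deletion: no change — [ubemted]
  C Word-Final Devoicing: [ubemted] → [ubemtet]
  D Intervocalic Voicing: no change — [ubemtet]
  E Regressive Voicing Assimilation: no change — [ubemtet]

[thsteru], [ubemtet]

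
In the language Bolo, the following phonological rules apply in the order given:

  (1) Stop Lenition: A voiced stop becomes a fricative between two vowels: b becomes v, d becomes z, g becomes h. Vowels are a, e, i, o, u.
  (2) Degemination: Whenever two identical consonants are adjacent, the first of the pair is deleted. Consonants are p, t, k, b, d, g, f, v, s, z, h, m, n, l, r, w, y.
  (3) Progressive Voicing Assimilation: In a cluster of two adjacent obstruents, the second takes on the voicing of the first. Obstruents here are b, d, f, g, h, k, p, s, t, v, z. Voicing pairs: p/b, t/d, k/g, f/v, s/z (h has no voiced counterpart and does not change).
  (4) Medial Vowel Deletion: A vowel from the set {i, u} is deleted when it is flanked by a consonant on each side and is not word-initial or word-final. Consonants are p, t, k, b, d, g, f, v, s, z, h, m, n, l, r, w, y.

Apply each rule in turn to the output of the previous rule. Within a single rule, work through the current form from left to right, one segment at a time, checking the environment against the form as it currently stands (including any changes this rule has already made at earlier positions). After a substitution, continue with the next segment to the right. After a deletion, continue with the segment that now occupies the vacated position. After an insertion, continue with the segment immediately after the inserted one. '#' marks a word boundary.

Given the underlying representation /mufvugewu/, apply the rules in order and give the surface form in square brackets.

[mffhewu]

(1) Stop Lenition: [mufvugewu] → [mufvuhewu]
(2) Degemination: no change — [mufvuhewu]
(3) Progressive Voicing Assimilation: [mufvuhewu] → [muffuhewu]
(4) Medial Vowel Deletion: [muffuhewu] → [mffhewu]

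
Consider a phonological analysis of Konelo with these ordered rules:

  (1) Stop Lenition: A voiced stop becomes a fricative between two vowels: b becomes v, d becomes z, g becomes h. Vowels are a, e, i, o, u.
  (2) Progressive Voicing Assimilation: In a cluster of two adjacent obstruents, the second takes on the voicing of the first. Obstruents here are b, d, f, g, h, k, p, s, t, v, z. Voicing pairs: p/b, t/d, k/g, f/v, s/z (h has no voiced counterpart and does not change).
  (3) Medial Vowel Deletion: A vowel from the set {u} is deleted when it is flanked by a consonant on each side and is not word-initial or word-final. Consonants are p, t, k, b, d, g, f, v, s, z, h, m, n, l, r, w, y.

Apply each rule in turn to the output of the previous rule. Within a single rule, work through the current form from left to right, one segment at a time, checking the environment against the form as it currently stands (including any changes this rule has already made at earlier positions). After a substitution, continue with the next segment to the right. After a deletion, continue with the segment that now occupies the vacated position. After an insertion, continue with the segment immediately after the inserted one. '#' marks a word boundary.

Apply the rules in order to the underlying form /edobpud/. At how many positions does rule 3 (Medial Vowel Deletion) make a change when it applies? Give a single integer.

1

(1) Stop Lenition: [edobpud] → [ezobpud]
(2) Progressive Voicing Assimilation: [ezobpud] → [ezobbud]
(3) Medial Vowel Deletion: [ezobbud] → [ezobbd]
Rule 3 changed 1 position(s).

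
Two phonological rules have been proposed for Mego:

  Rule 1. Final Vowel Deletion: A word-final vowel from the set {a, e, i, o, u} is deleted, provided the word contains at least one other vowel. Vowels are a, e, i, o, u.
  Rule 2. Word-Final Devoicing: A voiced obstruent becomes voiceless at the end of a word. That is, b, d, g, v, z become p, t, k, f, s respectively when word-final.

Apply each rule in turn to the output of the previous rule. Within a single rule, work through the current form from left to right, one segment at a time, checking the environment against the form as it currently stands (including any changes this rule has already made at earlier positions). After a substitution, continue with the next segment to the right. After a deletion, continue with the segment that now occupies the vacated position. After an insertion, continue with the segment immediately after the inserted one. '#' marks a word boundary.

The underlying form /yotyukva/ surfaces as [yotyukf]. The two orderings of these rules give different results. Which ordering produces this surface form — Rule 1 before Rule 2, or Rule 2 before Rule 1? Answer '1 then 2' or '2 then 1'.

Order 1 then 2:
  1 Final Vowel Deletion: [yotyukva] → [yotyukv]
  2 Word-Final Devoicing: [yotyukv] → [yotyukf]
  result: [yotyukf]
Order 2 then 1:
  2 Word-Final Devoicing: no change — [yotyukva]
  1 Final Vowel Deletion: [yotyukva] → [yotyukv]
  result: [yotyukv]

1 then 2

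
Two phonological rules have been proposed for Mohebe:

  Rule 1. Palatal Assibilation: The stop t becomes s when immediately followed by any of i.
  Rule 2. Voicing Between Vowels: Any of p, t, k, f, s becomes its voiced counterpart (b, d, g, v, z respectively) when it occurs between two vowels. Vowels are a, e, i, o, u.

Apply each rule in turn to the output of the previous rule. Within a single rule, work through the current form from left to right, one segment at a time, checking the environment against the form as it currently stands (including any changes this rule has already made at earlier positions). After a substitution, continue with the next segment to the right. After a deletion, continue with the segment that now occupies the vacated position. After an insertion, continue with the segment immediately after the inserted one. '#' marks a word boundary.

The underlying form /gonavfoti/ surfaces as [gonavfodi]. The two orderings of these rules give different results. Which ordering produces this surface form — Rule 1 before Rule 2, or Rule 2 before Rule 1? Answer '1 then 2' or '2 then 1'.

Order 1 then 2:
  1 Palatal Assibilation: [gonavfoti] → [gonavfosi]
  2 Voicing Between Vowels: [gonavfosi] → [gonavfozi]
  result: [gonavfozi]
Order 2 then 1:
  2 Voicing Between Vowels: [gonavfoti] → [gonavfodi]
  1 Palatal Assibilation: no change — [gonavfodi]
  result: [gonavfodi]

2 then 1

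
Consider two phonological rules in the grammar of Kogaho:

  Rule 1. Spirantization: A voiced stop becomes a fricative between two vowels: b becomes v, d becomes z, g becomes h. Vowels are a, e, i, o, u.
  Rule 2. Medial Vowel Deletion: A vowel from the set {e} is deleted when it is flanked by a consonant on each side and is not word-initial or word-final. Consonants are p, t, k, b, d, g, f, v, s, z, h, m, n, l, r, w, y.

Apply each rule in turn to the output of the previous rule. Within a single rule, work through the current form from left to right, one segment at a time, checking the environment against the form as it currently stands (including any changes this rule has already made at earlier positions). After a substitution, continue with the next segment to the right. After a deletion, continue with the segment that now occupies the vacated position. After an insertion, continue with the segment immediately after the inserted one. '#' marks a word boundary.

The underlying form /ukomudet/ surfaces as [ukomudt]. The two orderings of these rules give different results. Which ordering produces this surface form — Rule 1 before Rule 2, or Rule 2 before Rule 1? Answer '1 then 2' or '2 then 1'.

Order 1 then 2:
  1 Spirantization: [ukomudet] → [ukomuzet]
  2 Medial Vowel Deletion: [ukomuzet] → [ukomuzt]
  result: [ukomuzt]
Order 2 then 1:
  2 Medial Vowel Deletion: [ukomudet] → [ukomudt]
  1 Spirantization: no change — [ukomudt]
  result: [ukomudt]

2 then 1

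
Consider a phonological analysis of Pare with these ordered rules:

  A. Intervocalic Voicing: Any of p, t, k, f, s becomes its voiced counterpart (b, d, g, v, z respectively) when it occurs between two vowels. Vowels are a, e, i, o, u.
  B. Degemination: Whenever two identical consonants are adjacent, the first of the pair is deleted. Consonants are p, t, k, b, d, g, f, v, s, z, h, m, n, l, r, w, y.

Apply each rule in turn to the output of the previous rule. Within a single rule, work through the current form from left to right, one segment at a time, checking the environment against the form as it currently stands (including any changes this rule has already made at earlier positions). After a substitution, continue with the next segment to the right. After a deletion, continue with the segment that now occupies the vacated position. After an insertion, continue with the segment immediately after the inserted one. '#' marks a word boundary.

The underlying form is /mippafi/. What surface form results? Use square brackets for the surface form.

A Intervocalic Voicing: [mippafi] → [mippavi]
B Degemination: [mippavi] → [mipavi]

[mipavi]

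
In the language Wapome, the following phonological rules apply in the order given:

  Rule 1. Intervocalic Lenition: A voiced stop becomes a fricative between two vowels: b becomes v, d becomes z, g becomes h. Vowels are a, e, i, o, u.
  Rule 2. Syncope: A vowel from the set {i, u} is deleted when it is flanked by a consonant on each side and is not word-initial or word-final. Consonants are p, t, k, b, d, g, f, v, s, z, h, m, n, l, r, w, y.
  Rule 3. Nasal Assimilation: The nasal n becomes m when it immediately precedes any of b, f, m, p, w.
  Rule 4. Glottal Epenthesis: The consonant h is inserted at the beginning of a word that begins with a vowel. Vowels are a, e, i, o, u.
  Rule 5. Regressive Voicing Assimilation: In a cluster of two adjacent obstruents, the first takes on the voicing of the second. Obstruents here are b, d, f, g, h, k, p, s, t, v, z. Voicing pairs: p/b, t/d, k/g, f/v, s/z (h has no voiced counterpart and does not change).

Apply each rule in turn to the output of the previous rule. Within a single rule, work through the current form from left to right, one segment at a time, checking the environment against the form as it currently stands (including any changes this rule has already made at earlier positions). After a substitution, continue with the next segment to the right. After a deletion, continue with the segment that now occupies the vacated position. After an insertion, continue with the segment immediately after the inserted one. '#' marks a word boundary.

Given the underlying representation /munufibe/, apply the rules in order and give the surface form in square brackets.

Rule 1 Intervocalic Lenition: [munufibe] → [munufive]
Rule 2 Syncope: [munufive] → [mnfve]
Rule 3 Nasal Assimilation: [mnfve] → [mmfve]
Rule 4 Glottal Epenthesis: no change — [mmfve]
Rule 5 Regressive Voicing Assimilation: [mmfve] → [mmvve]

[mmvve]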